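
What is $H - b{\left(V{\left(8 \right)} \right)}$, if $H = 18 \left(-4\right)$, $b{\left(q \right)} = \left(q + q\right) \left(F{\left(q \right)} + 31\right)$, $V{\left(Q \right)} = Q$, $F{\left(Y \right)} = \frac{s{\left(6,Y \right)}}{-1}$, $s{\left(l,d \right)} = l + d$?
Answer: $-344$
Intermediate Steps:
$s{\left(l,d \right)} = d + l$
$F{\left(Y \right)} = -6 - Y$ ($F{\left(Y \right)} = \frac{Y + 6}{-1} = \left(6 + Y\right) \left(-1\right) = -6 - Y$)
$b{\left(q \right)} = 2 q \left(25 - q\right)$ ($b{\left(q \right)} = \left(q + q\right) \left(\left(-6 - q\right) + 31\right) = 2 q \left(25 - q\right)$)
$H = -72$
$H - b{\left(V{\left(8 \right)} \right)} = -72 - 2 \cdot 8 \left(25 - 8\right) = -72 - 2 \cdot 8 \cdot 17 = -72 - 272 = -344$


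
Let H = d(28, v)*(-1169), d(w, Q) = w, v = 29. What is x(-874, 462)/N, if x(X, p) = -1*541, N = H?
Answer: 541/32732 ≈ 0.016528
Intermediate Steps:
H = -32732 (H = 28*(-1169) = -32732)
N = -32732
x(X, p) = -541
x(-874, 462)/N = -541/(-32732) = -541*(-1/32732) = 541/32732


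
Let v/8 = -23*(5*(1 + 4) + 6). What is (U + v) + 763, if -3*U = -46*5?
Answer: -14593/3 ≈ -4864.3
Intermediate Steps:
U = 230/3 (U = -(-46)*5/3 = -⅓*(-230) = 230/3 ≈ 76.667)
v = -5704 (v = 8*(-23*(5*(1 + 4) + 6)) = 8*(-23*(5*5 + 6)) = 8*(-23*(25 + 6)) = 8*(-23*31) = 8*(-713) = -5704)
(U + v) + 763 = (230/3 - 5704) + 763 = -16882/3 + 763 = -14593/3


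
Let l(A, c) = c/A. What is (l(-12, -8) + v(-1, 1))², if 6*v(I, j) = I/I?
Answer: 25/36 ≈ 0.69444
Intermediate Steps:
v(I, j) = ⅙ (v(I, j) = (I/I)/6 = (⅙)*1 = ⅙)
(l(-12, -8) + v(-1, 1))² = (-8/(-12) + ⅙)² = (-8*(-1/12) + ⅙)² = (⅔ + ⅙)² = (⅚)² = 25/36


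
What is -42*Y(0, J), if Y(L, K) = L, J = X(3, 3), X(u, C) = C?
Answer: 0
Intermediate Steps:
J = 3
-42*Y(0, J) = -42*0 = 0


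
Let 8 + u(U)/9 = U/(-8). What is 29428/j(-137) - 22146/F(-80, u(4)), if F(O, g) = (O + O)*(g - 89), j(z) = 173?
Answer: 387711091/2290520 ≈ 169.27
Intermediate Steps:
u(U) = -72 - 9*U/8 (u(U) = -72 + 9*(U/(-8)) = -72 + 9*(U*(-⅛)) = -72 + 9*(-U/8) = -72 - 9*U/8)
F(O, g) = 2*O*(-89 + g) (F(O, g) = (2*O)*(-89 + g) = 2*O*(-89 + g))
29428/j(-137) - 22146/F(-80, u(4)) = 29428/173 - 22146*(-1/(160*(-89 + (-72 - 9/8*4)))) = 29428*(1/173) - 22146*(-1/(160*(-89 + (-72 - 9/2)))) = 29428/173 - 22146*(-1/(160*(-89 - 153/2))) = 29428/173 - 22146/(2*(-80)*(-331/2)) = 29428/173 - 22146/26480 = 29428/173 - 22146*1/26480 = 29428/173 - 11073/13240 = 387711091/2290520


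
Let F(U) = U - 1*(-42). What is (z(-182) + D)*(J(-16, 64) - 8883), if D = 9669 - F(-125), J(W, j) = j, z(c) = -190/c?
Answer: -7827100613/91 ≈ -8.6012e+7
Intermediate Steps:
F(U) = 42 + U (F(U) = U + 42 = 42 + U)
D = 9752 (D = 9669 - (42 - 125) = 9669 - 1*(-83) = 9669 + 83 = 9752)
(z(-182) + D)*(J(-16, 64) - 8883) = (-190/(-182) + 9752)*(64 - 8883) = (-190*(-1/182) + 9752)*(-8819) = (95/91 + 9752)*(-8819) = (887527/91)*(-8819) = -7827100613/91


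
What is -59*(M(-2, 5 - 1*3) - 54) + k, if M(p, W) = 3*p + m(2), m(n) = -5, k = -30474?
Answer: -26639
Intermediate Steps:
M(p, W) = -5 + 3*p (M(p, W) = 3*p - 5 = -5 + 3*p)
-59*(M(-2, 5 - 1*3) - 54) + k = -59*((-5 + 3*(-2)) - 54) - 30474 = -59*((-5 - 6) - 54) - 30474 = -59*(-11 - 54) - 30474 = -59*(-65) - 30474 = 3835 - 30474 = -26639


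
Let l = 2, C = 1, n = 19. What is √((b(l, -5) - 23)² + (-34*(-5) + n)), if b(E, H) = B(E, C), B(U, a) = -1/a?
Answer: 3*√85 ≈ 27.659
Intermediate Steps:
b(E, H) = -1 (b(E, H) = -1/1 = -1*1 = -1)
√((b(l, -5) - 23)² + (-34*(-5) + n)) = √((-1 - 23)² + (-34*(-5) + 19)) = √((-24)² + (170 + 19)) = √(576 + 189) = √765 = 3*√85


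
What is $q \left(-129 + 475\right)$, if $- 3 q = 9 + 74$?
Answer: $- \frac{28718}{3} \approx -9572.7$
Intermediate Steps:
$q = - \frac{83}{3}$ ($q = - \frac{9 + 74}{3} = \left(- \frac{1}{3}\right) 83 = - \frac{83}{3} \approx -27.667$)
$q \left(-129 + 475\right) = - \frac{83 \left(-129 + 475\right)}{3} = \left(- \frac{83}{3}\right) 346 = - \frac{28718}{3}$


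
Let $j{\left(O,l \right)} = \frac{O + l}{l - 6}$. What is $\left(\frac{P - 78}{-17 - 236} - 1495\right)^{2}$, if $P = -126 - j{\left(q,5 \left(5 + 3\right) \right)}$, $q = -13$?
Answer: $\frac{1365291760849}{611524} \approx 2.2326 \cdot 10^{6}$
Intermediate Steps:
$j{\left(O,l \right)} = \frac{O + l}{-6 + l}$
$P = - \frac{4311}{34}$ ($P = -126 - \frac{-13 + 5 \left(5 + 3\right)}{-6 + 5 \left(5 + 3\right)} = -126 - \frac{-13 + 5 \cdot 8}{-6 + 5 \cdot 8} = -126 - \frac{-13 + 40}{-6 + 40} = -126 - \frac{1}{34} \cdot 27 = -126 - \frac{27}{34} = - \frac{4311}{34} \approx -126.79$)
$\left(\frac{P - 78}{-17 - 236} - 1495\right)^{2} = \left(\frac{- \frac{4311}{34} - 78}{-17 - 236} - 1495\right)^{2} = \left(- \frac{6963}{34 \left(-253\right)} - 1495\right)^{2} = \left(\left(- \frac{6963}{34}\right) \left(- \frac{1}{253}\right) - 1495\right)^{2} = \left(\frac{633}{782} - 1495\right)^{2} = \left(- \frac{1168457}{782}\right)^{2} = \frac{1365291760849}{611524}$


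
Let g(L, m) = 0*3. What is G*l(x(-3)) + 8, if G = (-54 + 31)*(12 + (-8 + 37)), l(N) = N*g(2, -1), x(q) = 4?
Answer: 8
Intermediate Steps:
g(L, m) = 0
l(N) = 0 (l(N) = N*0 = 0)
G = -943 (G = -23*(12 + 29) = -23*41 = -943)
G*l(x(-3)) + 8 = -943*0 + 8 = 0 + 8 = 8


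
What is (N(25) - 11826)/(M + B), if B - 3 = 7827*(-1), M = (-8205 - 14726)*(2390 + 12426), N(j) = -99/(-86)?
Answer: 1016937/29218802720 ≈ 3.4804e-5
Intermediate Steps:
N(j) = 99/86 (N(j) = -99*(-1/86) = 99/86)
M = -339745696 (M = -22931*14816 = -339745696)
B = -7824 (B = 3 + 7827*(-1) = 3 - 7827 = -7824)
(N(25) - 11826)/(M + B) = (99/86 - 11826)/(-339745696 - 7824) = -1016937/86/(-339753520) = -1016937/86*(-1/339753520) = 1016937/29218802720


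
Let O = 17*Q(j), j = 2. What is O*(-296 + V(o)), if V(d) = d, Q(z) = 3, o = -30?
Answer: -16626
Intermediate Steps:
O = 51 (O = 17*3 = 51)
O*(-296 + V(o)) = 51*(-296 - 30) = 51*(-326) = -16626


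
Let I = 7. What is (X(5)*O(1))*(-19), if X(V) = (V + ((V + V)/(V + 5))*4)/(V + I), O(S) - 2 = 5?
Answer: -399/4 ≈ -99.750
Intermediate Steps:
O(S) = 7 (O(S) = 2 + 5 = 7)
X(V) = (V + 8*V/(5 + V))/(7 + V) (X(V) = (V + ((V + V)/(V + 5))*4)/(V + 7) = (V + ((2*V)/(5 + V))*4)/(7 + V) = (V + (2*V/(5 + V))*4)/(7 + V) = (V + 8*V/(5 + V))/(7 + V))
(X(5)*O(1))*(-19) = ((5*(13 + 5)/(35 + 5² + 12*5))*7)*(-19) = ((5*18/(35 + 25 + 60))*7)*(-19) = ((5*18/120)*7)*(-19) = ((5*(1/120)*18)*7)*(-19) = ((¾)*7)*(-19) = (21/4)*(-19) = -399/4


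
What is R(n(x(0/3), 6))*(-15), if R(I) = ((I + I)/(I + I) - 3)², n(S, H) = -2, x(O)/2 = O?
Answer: -60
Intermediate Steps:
x(O) = 2*O
R(I) = 4 (R(I) = ((2*I)/((2*I)) - 3)² = ((2*I)*(1/(2*I)) - 3)² = (1 - 3)² = (-2)² = 4)
R(n(x(0/3), 6))*(-15) = 4*(-15) = -60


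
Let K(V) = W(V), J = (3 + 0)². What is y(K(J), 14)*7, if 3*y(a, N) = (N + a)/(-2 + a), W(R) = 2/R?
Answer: -56/3 ≈ -18.667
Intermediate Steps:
J = 9 (J = 3² = 9)
K(V) = 2/V
y(a, N) = (N + a)/(3*(-2 + a)) (y(a, N) = ((N + a)/(-2 + a))/3 = (N + a)/(3*(-2 + a)))
y(K(J), 14)*7 = ((14 + 2/9)/(3*(-2 + 2/9)))*7 = ((⅓)*(128/9)/(-16/9))*7 = ((⅓)*(-9/16)*(128/9))*7 = -8/3*7 = -56/3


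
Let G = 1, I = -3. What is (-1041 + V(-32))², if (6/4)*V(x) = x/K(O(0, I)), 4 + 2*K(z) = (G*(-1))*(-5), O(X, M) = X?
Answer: 10569001/9 ≈ 1.1743e+6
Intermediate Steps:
K(z) = ½ (K(z) = -2 + ((1*(-1))*(-5))/2 = -2 + (-1*(-5))/2 = -2 + (½)*5 = -2 + 5/2 = ½)
V(x) = 4*x/3 (V(x) = 2*(x/(½))/3 = 2*(x*2)/3 = 2*(2*x)/3 = 4*x/3)
(-1041 + V(-32))² = (-1041 + (4/3)*(-32))² = (-1041 - 128/3)² = (-3251/3)² = 10569001/9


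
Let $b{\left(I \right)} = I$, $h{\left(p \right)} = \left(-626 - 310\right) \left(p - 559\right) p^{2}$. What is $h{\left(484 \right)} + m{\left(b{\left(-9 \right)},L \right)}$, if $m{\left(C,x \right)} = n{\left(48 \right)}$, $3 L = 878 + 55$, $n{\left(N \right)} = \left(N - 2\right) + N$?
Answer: $16444771294$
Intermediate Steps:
$h{\left(p \right)} = p^{2} \left(523224 - 936 p\right)$ ($h{\left(p \right)} = - 936 \left(-559 + p\right) p^{2} = \left(523224 - 936 p\right) p^{2} = p^{2} \left(523224 - 936 p\right)$)
$n{\left(N \right)} = -2 + 2 N$ ($n{\left(N \right)} = \left(-2 + N\right) + N = -2 + 2 N$)
$L = 311$ ($L = \frac{878 + 55}{3} = \frac{1}{3} \cdot 933 = 311$)
$m{\left(C,x \right)} = 94$ ($m{\left(C,x \right)} = -2 + 2 \cdot 48 = -2 + 96 = 94$)
$h{\left(484 \right)} + m{\left(b{\left(-9 \right)},L \right)} = 936 \cdot 484^{2} \left(559 - 484\right) + 94 = 936 \cdot 234256 \left(559 - 484\right) + 94 = 936 \cdot 234256 \cdot 75 + 94 = 16444771200 + 94 = 16444771294$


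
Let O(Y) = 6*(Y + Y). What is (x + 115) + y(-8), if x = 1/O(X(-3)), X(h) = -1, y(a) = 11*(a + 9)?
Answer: 1511/12 ≈ 125.92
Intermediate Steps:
y(a) = 99 + 11*a (y(a) = 11*(9 + a) = 99 + 11*a)
O(Y) = 12*Y (O(Y) = 6*(2*Y) = 12*Y)
x = -1/12 (x = 1/(12*(-1)) = 1/(-12) = -1/12 ≈ -0.083333)
(x + 115) + y(-8) = (-1/12 + 115) + (99 + 11*(-8)) = 1379/12 + (99 - 88) = 1379/12 + 11 = 1511/12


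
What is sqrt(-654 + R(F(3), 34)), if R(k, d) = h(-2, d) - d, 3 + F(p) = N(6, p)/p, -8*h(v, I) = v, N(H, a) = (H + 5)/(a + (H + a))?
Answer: I*sqrt(2751)/2 ≈ 26.225*I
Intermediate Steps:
N(H, a) = (5 + H)/(H + 2*a)
h(v, I) = -v/8
F(p) = -3 + 11/(p*(6 + 2*p)) (F(p) = -3 + ((5 + 6)/(6 + 2*p))/p = -3 + (11/(6 + 2*p))/p = -3 + 11/(p*(6 + 2*p)))
R(k, d) = 1/4 - d (R(k, d) = -1/8*(-2) - d = 1/4 - d)
sqrt(-654 + R(F(3), 34)) = sqrt(-654 + (1/4 - 1*34)) = sqrt(-654 + (1/4 - 34)) = sqrt(-654 - 135/4) = sqrt(-2751/4) = I*sqrt(2751)/2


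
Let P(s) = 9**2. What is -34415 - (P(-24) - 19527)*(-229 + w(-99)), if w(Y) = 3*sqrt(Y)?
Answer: -4487549 + 175014*I*sqrt(11) ≈ -4.4876e+6 + 5.8046e+5*I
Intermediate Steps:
P(s) = 81
-34415 - (P(-24) - 19527)*(-229 + w(-99)) = -34415 - (81 - 19527)*(-229 + 3*sqrt(-99)) = -34415 - (-19446)*(-229 + 3*(3*I*sqrt(11))) = -34415 - (-19446)*(-229 + 9*I*sqrt(11)) = -34415 - (4453134 - 175014*I*sqrt(11)) = -34415 + (-4453134 + 175014*I*sqrt(11)) = -4487549 + 175014*I*sqrt(11)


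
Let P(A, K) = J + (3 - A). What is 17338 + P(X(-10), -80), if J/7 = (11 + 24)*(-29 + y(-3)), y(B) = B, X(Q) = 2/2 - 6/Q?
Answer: 47497/5 ≈ 9499.4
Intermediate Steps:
X(Q) = 1 - 6/Q (X(Q) = 2*(½) - 6/Q = 1 - 6/Q)
J = -7840 (J = 7*((11 + 24)*(-29 - 3)) = 7*(35*(-32)) = 7*(-1120) = -7840)
P(A, K) = -7837 - A (P(A, K) = -7840 + (3 - A) = -7837 - A)
17338 + P(X(-10), -80) = 17338 + (-7837 - (-6 - 10)/(-10)) = 17338 + (-7837 - (-1)*(-16)/10) = 17338 + (-7837 - 1*8/5) = 17338 + (-7837 - 8/5) = 17338 - 39193/5 = 47497/5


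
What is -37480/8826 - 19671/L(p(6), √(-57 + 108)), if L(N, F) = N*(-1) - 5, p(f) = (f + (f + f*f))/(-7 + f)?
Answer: -87613943/189759 ≈ -461.71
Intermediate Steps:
p(f) = (f² + 2*f)/(-7 + f) (p(f) = (f + (f + f²))/(-7 + f) = (f² + 2*f)/(-7 + f))
L(N, F) = -5 - N (L(N, F) = -N - 5 = -5 - N)
-37480/8826 - 19671/L(p(6), √(-57 + 108)) = -37480/8826 - 19671/(-5 - 6*(2 + 6)/(-7 + 6)) = -37480*1/8826 - 19671/(-5 - 6*8/(-1)) = -18740/4413 - 19671/(-5 - 6*(-1)*8) = -18740/4413 - 19671/(-5 - 1*(-48)) = -18740/4413 - 19671/(-5 + 48) = -18740/4413 - 19671/43 = -87613943/189759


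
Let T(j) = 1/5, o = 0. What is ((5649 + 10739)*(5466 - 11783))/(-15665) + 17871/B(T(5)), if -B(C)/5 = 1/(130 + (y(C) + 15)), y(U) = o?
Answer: -33257279/65 ≈ -5.1165e+5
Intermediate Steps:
y(U) = 0
T(j) = ⅕
B(C) = -1/29 (B(C) = -5/(130 + (0 + 15)) = -5/(130 + 15) = -5/145 = -5*1/145 = -1/29)
((5649 + 10739)*(5466 - 11783))/(-15665) + 17871/B(T(5)) = ((5649 + 10739)*(5466 - 11783))/(-15665) + 17871/(-1/29) = (16388*(-6317))*(-1/15665) + 17871*(-29) = -103522996*(-1/15665) - 518259 = 429556/65 - 518259 = -33257279/65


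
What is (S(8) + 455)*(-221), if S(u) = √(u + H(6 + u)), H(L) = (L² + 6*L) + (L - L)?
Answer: -100555 - 2652*√2 ≈ -1.0431e+5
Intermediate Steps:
H(L) = L² + 6*L (H(L) = (L² + 6*L) + 0 = L² + 6*L)
S(u) = √(u + (6 + u)*(12 + u)) (S(u) = √(u + (6 + u)*(6 + (6 + u))) = √(u + (6 + u)*(12 + u)))
(S(8) + 455)*(-221) = (√(8 + (6 + 8)*(12 + 8)) + 455)*(-221) = (√(8 + 14*20) + 455)*(-221) = (√(8 + 280) + 455)*(-221) = (√288 + 455)*(-221) = (12*√2 + 455)*(-221) = (455 + 12*√2)*(-221) = -100555 - 2652*√2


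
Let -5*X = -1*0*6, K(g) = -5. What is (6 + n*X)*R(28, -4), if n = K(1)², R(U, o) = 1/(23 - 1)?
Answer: 3/11 ≈ 0.27273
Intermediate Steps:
R(U, o) = 1/22
n = 25 (n = (-5)² = 25)
X = 0 (X = -(-1*0)*6/5 = -0*6 = -⅕*0 = 0)
(6 + n*X)*R(28, -4) = (6 + 25*0)*(1/22) = (6 + 0)*(1/22) = 6*(1/22) = 3/11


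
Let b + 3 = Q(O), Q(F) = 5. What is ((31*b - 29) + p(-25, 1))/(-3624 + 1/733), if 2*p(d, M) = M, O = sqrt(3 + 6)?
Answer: -49111/5312782 ≈ -0.0092439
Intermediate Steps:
O = 3 (O = sqrt(9) = 3)
p(d, M) = M/2
b = 2 (b = -3 + 5 = 2)
((31*b - 29) + p(-25, 1))/(-3624 + 1/733) = ((31*2 - 29) + (1/2)*1)/(-3624 + 1/733) = ((62 - 29) + 1/2)/(-3624 + 1/733) = (33 + 1/2)/(-2656391/733) = (67/2)*(-733/2656391) = -49111/5312782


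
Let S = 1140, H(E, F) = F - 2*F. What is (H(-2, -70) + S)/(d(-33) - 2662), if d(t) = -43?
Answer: -242/541 ≈ -0.44732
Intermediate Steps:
H(E, F) = -F
(H(-2, -70) + S)/(d(-33) - 2662) = (-1*(-70) + 1140)/(-43 - 2662) = (70 + 1140)/(-2705) = 1210*(-1/2705) = -242/541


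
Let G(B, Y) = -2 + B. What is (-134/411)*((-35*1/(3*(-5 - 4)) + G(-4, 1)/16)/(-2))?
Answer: 13333/88776 ≈ 0.15019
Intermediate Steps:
(-134/411)*((-35*1/(3*(-5 - 4)) + G(-4, 1)/16)/(-2)) = (-134/411)*((-35*1/(3*(-5 - 4)) + (-2 - 4)/16)/(-2)) = (-134*1/411)*((-35/(3*(-9)) - 6*1/16)*(-1/2)) = -134*(-35/(-27) - 3/8)*(-1)/(411*2) = -134*(-35*(-1/27) - 3/8)*(-1)/(411*2) = -134*(35/27 - 3/8)*(-1)/(411*2) = -13333*(-1)/(44388*2) = -134/411*(-199/432) = 13333/88776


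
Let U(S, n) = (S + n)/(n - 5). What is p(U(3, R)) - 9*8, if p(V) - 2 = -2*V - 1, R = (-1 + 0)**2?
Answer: -69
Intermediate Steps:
R = 1 (R = (-1)**2 = 1)
U(S, n) = (S + n)/(-5 + n)
p(V) = 1 - 2*V (p(V) = 2 + (-2*V - 1) = 2 + (-1 - 2*V) = 1 - 2*V)
p(U(3, R)) - 9*8 = (1 - 2*(3 + 1)/(-5 + 1)) - 9*8 = (1 - 2*4/(-4)) - 72 = (1 - (-1)*4/2) - 72 = (1 - 2*(-1)) - 72 = (1 + 2) - 72 = 3 - 72 = -69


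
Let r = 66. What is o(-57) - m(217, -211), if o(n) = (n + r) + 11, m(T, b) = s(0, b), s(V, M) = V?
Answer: 20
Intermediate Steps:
m(T, b) = 0
o(n) = 77 + n (o(n) = (n + 66) + 11 = (66 + n) + 11 = 77 + n)
o(-57) - m(217, -211) = (77 - 57) - 1*0 = 20 + 0 = 20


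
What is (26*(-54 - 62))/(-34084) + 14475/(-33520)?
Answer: -19613479/57124784 ≈ -0.34334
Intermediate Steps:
(26*(-54 - 62))/(-34084) + 14475/(-33520) = (26*(-116))*(-1/34084) + 14475*(-1/33520) = -3016*(-1/34084) - 2895/6704 = 754/8521 - 2895/6704 = -19613479/57124784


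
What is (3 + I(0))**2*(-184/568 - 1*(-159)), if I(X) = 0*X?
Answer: 101394/71 ≈ 1428.1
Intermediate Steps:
I(X) = 0
(3 + I(0))**2*(-184/568 - 1*(-159)) = (3 + 0)**2*(-184/568 - 1*(-159)) = 3**2*(-184*1/568 + 159) = 9*(-23/71 + 159) = 9*(11266/71) = 101394/71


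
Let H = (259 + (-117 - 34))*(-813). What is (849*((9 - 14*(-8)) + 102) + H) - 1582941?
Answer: -1481418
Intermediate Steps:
H = -87804 (H = (259 - 151)*(-813) = 108*(-813) = -87804)
(849*((9 - 14*(-8)) + 102) + H) - 1582941 = (849*((9 - 14*(-8)) + 102) - 87804) - 1582941 = (849*((9 + 112) + 102) - 87804) - 1582941 = (849*(121 + 102) - 87804) - 1582941 = (849*223 - 87804) - 1582941 = (189327 - 87804) - 1582941 = 101523 - 1582941 = -1481418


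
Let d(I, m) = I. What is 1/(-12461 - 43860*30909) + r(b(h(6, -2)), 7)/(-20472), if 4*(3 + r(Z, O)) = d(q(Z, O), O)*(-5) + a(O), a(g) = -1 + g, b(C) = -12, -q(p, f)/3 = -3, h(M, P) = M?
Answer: 29594011117/47517580736544 ≈ 0.00062280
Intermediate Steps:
q(p, f) = 9 (q(p, f) = -3*(-3) = 9)
r(Z, O) = -29/2 + O/4 (r(Z, O) = -3 + (9*(-5) + (-1 + O))/4 = -3 + (-45 + (-1 + O))/4 = -3 + (-46 + O)/4 = -3 + (-23/2 + O/4) = -29/2 + O/4)
1/(-12461 - 43860*30909) + r(b(h(6, -2)), 7)/(-20472) = 1/(-12461 - 43860*30909) + (-29/2 + (1/4)*7)/(-20472) = (1/30909)/(-56321) + (-29/2 + 7/4)*(-1/20472) = -1/56321*1/30909 - 51/4*(-1/20472) = -1/1740825789 + 17/27296 = 29594011117/47517580736544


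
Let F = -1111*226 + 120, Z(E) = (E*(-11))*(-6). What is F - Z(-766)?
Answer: -200410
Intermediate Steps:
Z(E) = 66*E (Z(E) = -11*E*(-6) = 66*E)
F = -250966 (F = -251086 + 120 = -250966)
F - Z(-766) = -250966 - 66*(-766) = -250966 - 1*(-50556) = -250966 + 50556 = -200410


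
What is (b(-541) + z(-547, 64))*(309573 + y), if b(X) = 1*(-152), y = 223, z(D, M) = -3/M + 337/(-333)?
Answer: -252637940959/5328 ≈ -4.7417e+7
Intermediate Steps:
z(D, M) = -337/333 - 3/M (z(D, M) = -3/M + 337*(-1/333) = -3/M - 337/333 = -337/333 - 3/M)
b(X) = -152
(b(-541) + z(-547, 64))*(309573 + y) = (-152 + (-337/333 - 3/64))*(309573 + 223) = (-152 + (-337/333 - 3*1/64))*309796 = (-152 + (-337/333 - 3/64))*309796 = (-152 - 22567/21312)*309796 = -3261991/21312*309796 = -252637940959/5328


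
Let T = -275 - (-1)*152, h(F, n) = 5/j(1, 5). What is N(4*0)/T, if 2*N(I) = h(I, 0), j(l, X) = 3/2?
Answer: -5/369 ≈ -0.013550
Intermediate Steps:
j(l, X) = 3/2 (j(l, X) = 3*(1/2) = 3/2)
h(F, n) = 10/3 (h(F, n) = 5/(3/2) = 5*(2/3) = 10/3)
N(I) = 5/3 (N(I) = (1/2)*(10/3) = 5/3)
T = -123 (T = -275 - 1*(-152) = -275 + 152 = -123)
N(4*0)/T = (5/3)/(-123) = (5/3)*(-1/123) = -5/369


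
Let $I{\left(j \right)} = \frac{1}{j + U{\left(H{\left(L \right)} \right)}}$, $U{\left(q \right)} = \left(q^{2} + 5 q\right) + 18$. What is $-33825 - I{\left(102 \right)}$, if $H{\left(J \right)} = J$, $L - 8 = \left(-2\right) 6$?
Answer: $- \frac{3923701}{116} \approx -33825.0$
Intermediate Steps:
$L = -4$ ($L = 8 - 12 = -4$)
$U{\left(q \right)} = 18 + q^{2} + 5 q$
$I{\left(j \right)} = \frac{1}{14 + j}$ ($I{\left(j \right)} = \frac{1}{j + \left(18 + \left(-4\right)^{2} + 5 \left(-4\right)\right)} = \frac{1}{j + \left(18 + 16 - 20\right)} = \frac{1}{j + 14} = \frac{1}{14 + j}$)
$-33825 - I{\left(102 \right)} = -33825 - \frac{1}{14 + 102} = -33825 - \frac{1}{116} = - \frac{3923701}{116}$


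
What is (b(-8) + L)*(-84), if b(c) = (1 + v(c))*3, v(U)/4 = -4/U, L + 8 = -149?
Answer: 12432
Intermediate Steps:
L = -157 (L = -8 - 149 = -157)
v(U) = -16/U (v(U) = 4*(-4/U) = -16/U)
b(c) = 3 - 48/c (b(c) = (1 - 16/c)*3 = 3 - 48/c)
(b(-8) + L)*(-84) = ((3 - 48/(-8)) - 157)*(-84) = ((3 - 48*(-⅛)) - 157)*(-84) = ((3 + 6) - 157)*(-84) = (9 - 157)*(-84) = -148*(-84) = 12432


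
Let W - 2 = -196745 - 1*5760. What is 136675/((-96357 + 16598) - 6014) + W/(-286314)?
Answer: -1036317911/1169429082 ≈ -0.88617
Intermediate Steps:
W = -202503 (W = 2 + (-196745 - 1*5760) = 2 + (-196745 - 5760) = 2 - 202505 = -202503)
136675/((-96357 + 16598) - 6014) + W/(-286314) = 136675/((-96357 + 16598) - 6014) - 202503/(-286314) = 136675/(-79759 - 6014) - 202503*(-1/286314) = 136675/(-85773) + 9643/13634 = 136675*(-1/85773) + 9643/13634 = -136675/85773 + 9643/13634 = -1036317911/1169429082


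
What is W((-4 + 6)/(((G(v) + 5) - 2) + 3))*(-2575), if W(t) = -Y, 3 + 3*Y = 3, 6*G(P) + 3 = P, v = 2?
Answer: 0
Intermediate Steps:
G(P) = -½ + P/6
Y = 0 (Y = -1 + (⅓)*3 = -1 + 1 = 0)
W(t) = 0 (W(t) = -1*0 = 0)
W((-4 + 6)/(((G(v) + 5) - 2) + 3))*(-2575) = 0*(-2575) = 0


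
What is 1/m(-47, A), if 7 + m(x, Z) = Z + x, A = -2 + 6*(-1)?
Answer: -1/62 ≈ -0.016129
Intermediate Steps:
A = -8 (A = -2 - 6 = -8)
m(x, Z) = -7 + Z + x (m(x, Z) = -7 + (Z + x) = -7 + Z + x)
1/m(-47, A) = 1/(-7 - 8 - 47) = 1/(-62) = -1/62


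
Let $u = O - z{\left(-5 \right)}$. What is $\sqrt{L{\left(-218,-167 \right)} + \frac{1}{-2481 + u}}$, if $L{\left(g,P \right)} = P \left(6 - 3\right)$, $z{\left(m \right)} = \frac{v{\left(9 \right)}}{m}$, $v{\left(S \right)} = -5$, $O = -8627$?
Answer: $\frac{i \sqrt{116877810}}{483} \approx 22.383 i$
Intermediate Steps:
$z{\left(m \right)} = - \frac{5}{m}$
$u = -8628$ ($u = -8627 - - \frac{5}{-5} = -8627 - \left(-5\right) \left(- \frac{1}{5}\right) = -8627 - 1 = -8628$)
$L{\left(g,P \right)} = 3 P$ ($L{\left(g,P \right)} = P 3 = 3 P$)
$\sqrt{L{\left(-218,-167 \right)} + \frac{1}{-2481 + u}} = \sqrt{3 \left(-167\right) + \frac{1}{-2481 - 8628}} = \sqrt{-501 + \frac{1}{-11109}} = \sqrt{-501 - \frac{1}{11109}} = \sqrt{- \frac{5565610}{11109}} = \frac{i \sqrt{116877810}}{483}$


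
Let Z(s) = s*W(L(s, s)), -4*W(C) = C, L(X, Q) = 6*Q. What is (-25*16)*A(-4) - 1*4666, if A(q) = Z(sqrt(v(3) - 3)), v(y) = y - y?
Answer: -6466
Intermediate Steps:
W(C) = -C/4
v(y) = 0
Z(s) = -3*s**2/2 (Z(s) = s*(-3*s/2) = -3*s**2/2)
A(q) = 9/2 (A(q) = -3*(sqrt(0 - 3))**2/2 = -3*(sqrt(-3))**2/2 = -3*(I*sqrt(3))**2/2 = -3/2*(-3) = 9/2)
(-25*16)*A(-4) - 1*4666 = -25*16*(9/2) - 1*4666 = -400*9/2 - 4666 = -1800 - 4666 = -6466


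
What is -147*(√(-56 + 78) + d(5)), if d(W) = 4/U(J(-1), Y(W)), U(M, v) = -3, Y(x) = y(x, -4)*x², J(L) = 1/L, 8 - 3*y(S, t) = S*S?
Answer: 196 - 147*√22 ≈ -493.49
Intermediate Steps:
y(S, t) = 8/3 - S²/3 (y(S, t) = 8/3 - S*S/3 = 8/3 - S²/3)
Y(x) = x²*(8/3 - x²/3) (Y(x) = (8/3 - x²/3)*x² = x²*(8/3 - x²/3))
d(W) = -4/3 (d(W) = 4/(-3) = 4*(-⅓) = -4/3)
-147*(√(-56 + 78) + d(5)) = -147*(√(-56 + 78) - 4/3) = -147*(√22 - 4/3) = -147*(-4/3 + √22) = 196 - 147*√22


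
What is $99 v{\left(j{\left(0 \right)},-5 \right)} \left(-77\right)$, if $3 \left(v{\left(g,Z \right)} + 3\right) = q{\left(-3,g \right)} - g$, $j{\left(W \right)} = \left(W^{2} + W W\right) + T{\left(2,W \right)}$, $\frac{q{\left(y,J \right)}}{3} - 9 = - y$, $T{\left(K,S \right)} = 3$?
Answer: $-60984$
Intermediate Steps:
$q{\left(y,J \right)} = 27 - 3 y$ ($q{\left(y,J \right)} = 27 + 3 \left(- y\right) = 27 - 3 y$)
$j{\left(W \right)} = 3 + 2 W^{2}$ ($j{\left(W \right)} = \left(W^{2} + W W\right) + 3 = \left(W^{2} + W^{2}\right) + 3 = 2 W^{2} + 3 = 3 + 2 W^{2}$)
$v{\left(g,Z \right)} = 9 - \frac{g}{3}$ ($v{\left(g,Z \right)} = -3 + \frac{\left(27 - -9\right) - g}{3} = -3 + \frac{\left(27 + 9\right) - g}{3} = -3 + \frac{36 - g}{3} = -3 - \left(-12 + \frac{g}{3}\right) = 9 - \frac{g}{3}$)
$99 v{\left(j{\left(0 \right)},-5 \right)} \left(-77\right) = 99 \left(9 - \frac{3 + 2 \cdot 0^{2}}{3}\right) \left(-77\right) = 99 \left(9 - \frac{3 + 2 \cdot 0}{3}\right) \left(-77\right) = 99 \left(9 - \frac{3 + 0}{3}\right) \left(-77\right) = 99 \left(9 - 1\right) \left(-77\right) = 99 \cdot 8 \left(-77\right) = 792 \left(-77\right) = -60984$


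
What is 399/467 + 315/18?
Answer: 17143/934 ≈ 18.354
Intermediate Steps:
399/467 + 315/18 = 399*(1/467) + 315*(1/18) = 399/467 + 35/2 = 17143/934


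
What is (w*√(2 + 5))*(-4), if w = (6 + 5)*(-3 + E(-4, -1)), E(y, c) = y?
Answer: 308*√7 ≈ 814.89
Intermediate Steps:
w = -77 (w = (6 + 5)*(-3 - 4) = 11*(-7) = -77)
(w*√(2 + 5))*(-4) = -77*√(2 + 5)*(-4) = -77*√7*(-4) = 308*√7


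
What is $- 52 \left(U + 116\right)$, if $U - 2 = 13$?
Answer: $-6812$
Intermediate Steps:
$U = 15$ ($U = 2 + 13 = 15$)
$- 52 \left(U + 116\right) = - 52 \left(15 + 116\right) = \left(-52\right) 131 = -6812$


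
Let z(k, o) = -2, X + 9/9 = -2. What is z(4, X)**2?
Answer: 4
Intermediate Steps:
X = -3 (X = -1 - 2 = -3)
z(4, X)**2 = (-2)**2 = 4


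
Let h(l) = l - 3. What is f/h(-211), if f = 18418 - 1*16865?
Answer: -1553/214 ≈ -7.2570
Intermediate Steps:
h(l) = -3 + l
f = 1553 (f = 18418 - 16865 = 1553)
f/h(-211) = 1553/(-3 - 211) = 1553/(-214) = 1553*(-1/214) = -1553/214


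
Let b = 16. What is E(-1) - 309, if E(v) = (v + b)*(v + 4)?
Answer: -264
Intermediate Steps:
E(v) = (4 + v)*(16 + v) (E(v) = (v + 16)*(v + 4) = (16 + v)*(4 + v) = (4 + v)*(16 + v))
E(-1) - 309 = (64 + (-1)² + 20*(-1)) - 309 = (64 + 1 - 20) - 309 = 45 - 309 = -264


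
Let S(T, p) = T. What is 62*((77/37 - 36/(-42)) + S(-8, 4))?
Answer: -81282/259 ≈ -313.83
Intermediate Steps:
62*((77/37 - 36/(-42)) + S(-8, 4)) = 62*((77/37 - 36/(-42)) - 8) = 62*((77*(1/37) - 36*(-1/42)) - 8) = 62*((77/37 + 6/7) - 8) = 62*(761/259 - 8) = 62*(-1311/259) = -81282/259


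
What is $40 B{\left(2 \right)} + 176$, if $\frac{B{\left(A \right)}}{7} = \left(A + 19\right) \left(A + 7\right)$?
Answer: $53096$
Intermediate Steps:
$B{\left(A \right)} = 7 \left(7 + A\right) \left(19 + A\right)$ ($B{\left(A \right)} = 7 \left(A + 19\right) \left(A + 7\right) = 7 \left(19 + A\right) \left(7 + A\right) = 7 \left(7 + A\right) \left(19 + A\right)$)
$40 B{\left(2 \right)} + 176 = 40 \left(931 + 7 \cdot 2^{2} + 182 \cdot 2\right) + 176 = 40 \left(931 + 7 \cdot 4 + 364\right) + 176 = 40 \left(931 + 28 + 364\right) + 176 = 40 \cdot 1323 + 176 = 52920 + 176 = 53096$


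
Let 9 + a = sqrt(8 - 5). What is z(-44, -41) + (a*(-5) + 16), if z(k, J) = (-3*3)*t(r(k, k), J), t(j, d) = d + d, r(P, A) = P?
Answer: 799 - 5*sqrt(3) ≈ 790.34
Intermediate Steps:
t(j, d) = 2*d
z(k, J) = -18*J (z(k, J) = (-3*3)*(2*J) = -18*J)
a = -9 + sqrt(3) (a = -9 + sqrt(8 - 5) = -9 + sqrt(3) ≈ -7.2680)
z(-44, -41) + (a*(-5) + 16) = -18*(-41) + ((-9 + sqrt(3))*(-5) + 16) = 738 + ((45 - 5*sqrt(3)) + 16) = 738 + (61 - 5*sqrt(3)) = 799 - 5*sqrt(3)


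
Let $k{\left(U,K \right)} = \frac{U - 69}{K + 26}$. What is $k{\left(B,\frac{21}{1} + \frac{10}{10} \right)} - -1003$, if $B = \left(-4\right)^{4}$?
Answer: $\frac{48331}{48} \approx 1006.9$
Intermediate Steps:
$B = 256$
$k{\left(U,K \right)} = \frac{-69 + U}{26 + K}$
$k{\left(B,\frac{21}{1} + \frac{10}{10} \right)} - -1003 = \frac{-69 + 256}{26 + \left(\frac{21}{1} + \frac{10}{10}\right)} - -1003 = \frac{1}{26 + \left(21 \cdot 1 + 10 \cdot \frac{1}{10}\right)} 187 + 1003 = \frac{1}{26 + \left(21 + 1\right)} 187 + 1003 = \frac{1}{26 + 22} \cdot 187 + 1003 = \frac{1}{48} \cdot 187 + 1003 = \frac{187}{48} + 1003 = \frac{48331}{48}$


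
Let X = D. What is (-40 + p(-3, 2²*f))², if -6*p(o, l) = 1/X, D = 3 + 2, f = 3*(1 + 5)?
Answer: 1442401/900 ≈ 1602.7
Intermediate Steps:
f = 18 (f = 3*6 = 18)
D = 5
X = 5
p(o, l) = -1/30 (p(o, l) = -⅙/5 = -⅙*⅕ = -1/30)
(-40 + p(-3, 2²*f))² = (-40 - 1/30)² = (-1201/30)² = 1442401/900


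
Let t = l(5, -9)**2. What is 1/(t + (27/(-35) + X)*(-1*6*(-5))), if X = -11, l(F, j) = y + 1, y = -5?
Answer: -7/2360 ≈ -0.0029661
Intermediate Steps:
l(F, j) = -4 (l(F, j) = -5 + 1 = -4)
t = 16 (t = (-4)**2 = 16)
1/(t + (27/(-35) + X)*(-1*6*(-5))) = 1/(16 + (27/(-35) - 11)*(-1*6*(-5))) = 1/(16 + (27*(-1/35) - 11)*(-6*(-5))) = 1/(16 + (-27/35 - 11)*30) = 1/(16 - 412/35*30) = 1/(16 - 2472/7) = 1/(-2360/7) = -7/2360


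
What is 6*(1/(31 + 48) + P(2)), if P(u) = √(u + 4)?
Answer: 6/79 + 6*√6 ≈ 14.773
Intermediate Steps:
P(u) = √(4 + u)
6*(1/(31 + 48) + P(2)) = 6*(1/(31 + 48) + √(4 + 2)) = 6*(1/79 + √6) = 6/79 + 6*√6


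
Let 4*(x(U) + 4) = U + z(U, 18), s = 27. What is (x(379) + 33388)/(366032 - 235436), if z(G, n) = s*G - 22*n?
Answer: 17969/65298 ≈ 0.27518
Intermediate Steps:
z(G, n) = -22*n + 27*G (z(G, n) = 27*G - 22*n = -22*n + 27*G)
x(U) = -103 + 7*U (x(U) = -4 + (U + (-22*18 + 27*U))/4 = -4 + (U + (-396 + 27*U))/4 = -4 + (-396 + 28*U)/4 = -4 + (-99 + 7*U) = -103 + 7*U)
(x(379) + 33388)/(366032 - 235436) = ((-103 + 7*379) + 33388)/(366032 - 235436) = ((-103 + 2653) + 33388)/130596 = (2550 + 33388)*(1/130596) = 35938*(1/130596) = 17969/65298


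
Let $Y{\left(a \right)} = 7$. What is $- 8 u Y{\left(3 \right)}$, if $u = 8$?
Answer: $-448$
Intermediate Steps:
$- 8 u Y{\left(3 \right)} = \left(-8\right) 8 \cdot 7 = \left(-64\right) 7 = -448$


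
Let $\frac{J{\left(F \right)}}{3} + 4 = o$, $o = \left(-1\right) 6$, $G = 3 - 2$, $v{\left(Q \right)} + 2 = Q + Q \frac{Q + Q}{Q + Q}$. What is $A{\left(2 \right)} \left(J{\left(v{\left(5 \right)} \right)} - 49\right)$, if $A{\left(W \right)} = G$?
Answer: $-79$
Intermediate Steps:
$v{\left(Q \right)} = -2 + 2 Q$ ($v{\left(Q \right)} = -2 + \left(Q + Q \frac{Q + Q}{Q + Q}\right) = -2 + \left(Q + Q \frac{2 Q}{2 Q}\right) = -2 + \left(Q + Q 2 Q \frac{1}{2 Q}\right) = -2 + \left(Q + Q 1\right) = -2 + \left(Q + Q\right) = -2 + 2 Q$)
$G = 1$ ($G = 3 - 2 = 1$)
$o = -6$
$A{\left(W \right)} = 1$
$J{\left(F \right)} = -30$ ($J{\left(F \right)} = -12 + 3 \left(-6\right) = -12 - 18 = -30$)
$A{\left(2 \right)} \left(J{\left(v{\left(5 \right)} \right)} - 49\right) = 1 \left(-30 - 49\right) = 1 \left(-79\right) = -79$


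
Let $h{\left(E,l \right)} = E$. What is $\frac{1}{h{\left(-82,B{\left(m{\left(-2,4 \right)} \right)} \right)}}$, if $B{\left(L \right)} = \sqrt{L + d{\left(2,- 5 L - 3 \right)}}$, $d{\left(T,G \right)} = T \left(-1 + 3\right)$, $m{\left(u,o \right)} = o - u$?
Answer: $- \frac{1}{82} \approx -0.012195$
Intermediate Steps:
$d{\left(T,G \right)} = 2 T$ ($d{\left(T,G \right)} = T 2 = 2 T$)
$B{\left(L \right)} = \sqrt{4 + L}$ ($B{\left(L \right)} = \sqrt{L + 2 \cdot 2} = \sqrt{L + 4} = \sqrt{4 + L}$)
$\frac{1}{h{\left(-82,B{\left(m{\left(-2,4 \right)} \right)} \right)}} = \frac{1}{-82} = - \frac{1}{82}$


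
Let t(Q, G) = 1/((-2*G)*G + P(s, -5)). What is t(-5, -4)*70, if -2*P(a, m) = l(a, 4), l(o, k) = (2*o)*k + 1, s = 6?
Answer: -140/113 ≈ -1.2389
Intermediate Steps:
l(o, k) = 1 + 2*k*o (l(o, k) = 2*k*o + 1 = 1 + 2*k*o)
P(a, m) = -½ - 4*a (P(a, m) = -(1 + 2*4*a)/2 = -(1 + 8*a)/2 = -½ - 4*a)
t(Q, G) = 1/(-49/2 - 2*G²) (t(Q, G) = 1/((-2*G)*G + (-½ - 4*6)) = 1/(-2*G² + (-½ - 24)) = 1/(-2*G² - 49/2) = 1/(-49/2 - 2*G²))
t(-5, -4)*70 = -2/(49 + 4*(-4)²)*70 = -2/(49 + 4*16)*70 = -2/(49 + 64)*70 = -2/113*70 = -140/113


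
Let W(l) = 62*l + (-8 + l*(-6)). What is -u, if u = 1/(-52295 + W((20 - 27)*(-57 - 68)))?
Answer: 1/3303 ≈ 0.00030276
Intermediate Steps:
W(l) = -8 + 56*l (W(l) = 62*l + (-8 - 6*l) = -8 + 56*l)
u = -1/3303 (u = 1/(-52295 + (-8 + 56*((20 - 27)*(-57 - 68)))) = 1/(-52295 + (-8 + 56*(-7*(-125)))) = 1/(-52295 + (-8 + 56*875)) = 1/(-52295 + (-8 + 49000)) = 1/(-52295 + 48992) = 1/(-3303) = -1/3303 ≈ -0.00030276)
-u = -1*(-1/3303) = 1/3303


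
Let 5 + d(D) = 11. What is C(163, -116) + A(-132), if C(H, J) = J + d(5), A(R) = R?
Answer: -242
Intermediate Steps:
d(D) = 6 (d(D) = -5 + 11 = 6)
C(H, J) = 6 + J (C(H, J) = J + 6 = 6 + J)
C(163, -116) + A(-132) = (6 - 116) - 132 = -110 - 132 = -242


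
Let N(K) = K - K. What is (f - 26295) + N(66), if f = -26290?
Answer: -52585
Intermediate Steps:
N(K) = 0
(f - 26295) + N(66) = (-26290 - 26295) + 0 = -52585 + 0 = -52585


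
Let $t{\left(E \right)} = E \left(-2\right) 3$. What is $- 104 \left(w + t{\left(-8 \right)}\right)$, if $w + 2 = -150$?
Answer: $10816$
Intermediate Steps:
$w = -152$ ($w = -2 - 150 = -152$)
$t{\left(E \right)} = - 6 E$ ($t{\left(E \right)} = - 2 E 3 = - 6 E$)
$- 104 \left(w + t{\left(-8 \right)}\right) = - 104 \left(-152 - -48\right) = - 104 \left(-152 + 48\right) = \left(-104\right) \left(-104\right) = 10816$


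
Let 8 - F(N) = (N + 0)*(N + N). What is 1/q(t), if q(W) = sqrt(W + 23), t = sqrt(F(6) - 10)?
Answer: 1/sqrt(23 + I*sqrt(74)) ≈ 0.19858 - 0.03592*I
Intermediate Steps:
F(N) = 8 - 2*N**2 (F(N) = 8 - (N + 0)*(N + N) = 8 - N*2*N = 8 - 2*N**2)
t = I*sqrt(74) (t = sqrt((8 - 2*6**2) - 10) = sqrt((8 - 2*36) - 10) = sqrt((8 - 72) - 10) = sqrt(-64 - 10) = sqrt(-74) = I*sqrt(74) ≈ 8.6023*I)
q(W) = sqrt(23 + W)
1/q(t) = 1/(sqrt(23 + I*sqrt(74))) = 1/sqrt(23 + I*sqrt(74))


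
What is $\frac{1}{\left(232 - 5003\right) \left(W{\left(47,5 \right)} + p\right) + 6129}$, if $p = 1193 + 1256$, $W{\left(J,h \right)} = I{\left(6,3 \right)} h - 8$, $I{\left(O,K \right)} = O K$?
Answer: $- \frac{1}{12069272} \approx -8.2855 \cdot 10^{-8}$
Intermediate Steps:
$I{\left(O,K \right)} = K O$
$W{\left(J,h \right)} = -8 + 18 h$ ($W{\left(J,h \right)} = 3 \cdot 6 h - 8 = 18 h - 8 = -8 + 18 h$)
$p = 2449$
$\frac{1}{\left(232 - 5003\right) \left(W{\left(47,5 \right)} + p\right) + 6129} = \frac{1}{\left(232 - 5003\right) \left(\left(-8 + 18 \cdot 5\right) + 2449\right) + 6129} = \frac{1}{- 4771 \left(\left(-8 + 90\right) + 2449\right) + 6129} = \frac{1}{- 4771 \left(82 + 2449\right) + 6129} = \frac{1}{\left(-4771\right) 2531 + 6129} = \frac{1}{-12075401 + 6129} = \frac{1}{-12069272} = - \frac{1}{12069272}$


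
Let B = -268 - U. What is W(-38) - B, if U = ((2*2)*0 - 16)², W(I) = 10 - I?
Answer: 572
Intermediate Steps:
U = 256 (U = (4*0 - 16)² = (0 - 16)² = (-16)² = 256)
B = -524 (B = -268 - 1*256 = -268 - 256 = -524)
W(-38) - B = (10 - 1*(-38)) - 1*(-524) = (10 + 38) + 524 = 48 + 524 = 572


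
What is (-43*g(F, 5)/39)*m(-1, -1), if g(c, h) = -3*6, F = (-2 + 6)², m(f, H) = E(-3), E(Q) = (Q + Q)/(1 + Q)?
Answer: 774/13 ≈ 59.538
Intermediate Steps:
E(Q) = 2*Q/(1 + Q) (E(Q) = (2*Q)/(1 + Q) = 2*Q/(1 + Q))
m(f, H) = 3 (m(f, H) = 2*(-3)/(1 - 3) = 2*(-3)/(-2) = 2*(-3)*(-½) = 3)
F = 16 (F = 4² = 16)
g(c, h) = -18
(-43*g(F, 5)/39)*m(-1, -1) = -(-774)/39*3 = -43*(-6/13)*3 = (258/13)*3 = 774/13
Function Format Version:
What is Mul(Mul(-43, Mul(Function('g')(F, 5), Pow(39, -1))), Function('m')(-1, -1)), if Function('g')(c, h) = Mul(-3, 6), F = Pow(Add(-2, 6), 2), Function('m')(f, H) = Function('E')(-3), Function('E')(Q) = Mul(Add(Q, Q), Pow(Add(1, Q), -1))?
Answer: Rational(774, 13) ≈ 59.538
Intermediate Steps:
Function('E')(Q) = Mul(2, Q, Pow(Add(1, Q), -1)) (Function('E')(Q) = Mul(Mul(2, Q), Pow(Add(1, Q), -1)) = Mul(2, Q, Pow(Add(1, Q), -1)))
Function('m')(f, H) = 3 (Function('m')(f, H) = Mul(2, -3, Pow(Add(1, -3), -1)) = Mul(2, -3, Pow(-2, -1)) = Mul(2, -3, Rational(-1, 2)) = 3)
F = 16 (F = Pow(4, 2) = 16)
Function('g')(c, h) = -18
Mul(Mul(-43, Mul(Function('g')(F, 5), Pow(39, -1))), Function('m')(-1, -1)) = Mul(Mul(-43, Mul(-18, Pow(39, -1))), 3) = Mul(Mul(-43, Mul(-18, Rational(1, 39))), 3) = Mul(Mul(-43, Rational(-6, 13)), 3) = Mul(Rational(258, 13), 3) = Rational(774, 13)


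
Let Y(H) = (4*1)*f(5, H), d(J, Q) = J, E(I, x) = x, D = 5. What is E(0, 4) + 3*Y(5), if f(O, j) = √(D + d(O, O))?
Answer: 4 + 12*√10 ≈ 41.947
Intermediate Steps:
f(O, j) = √(5 + O)
Y(H) = 4*√10 (Y(H) = (4*1)*√(5 + 5) = 4*√10)
E(0, 4) + 3*Y(5) = 4 + 3*(4*√10) = 4 + 12*√10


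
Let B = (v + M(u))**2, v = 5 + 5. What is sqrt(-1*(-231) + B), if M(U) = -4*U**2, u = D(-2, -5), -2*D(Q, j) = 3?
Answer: 2*sqrt(58) ≈ 15.232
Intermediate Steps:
D(Q, j) = -3/2 (D(Q, j) = -1/2*3 = -3/2)
u = -3/2 ≈ -1.5000
v = 10
B = 1 (B = (10 - 4*(-3/2)**2)**2 = (10 - 4*9/4)**2 = (10 - 9)**2 = 1**2 = 1)
sqrt(-1*(-231) + B) = sqrt(-1*(-231) + 1) = sqrt(231 + 1) = sqrt(232) = 2*sqrt(58)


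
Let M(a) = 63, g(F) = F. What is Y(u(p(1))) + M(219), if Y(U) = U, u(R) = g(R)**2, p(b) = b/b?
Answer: 64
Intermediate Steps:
p(b) = 1
u(R) = R**2
Y(u(p(1))) + M(219) = 1**2 + 63 = 1 + 63 = 64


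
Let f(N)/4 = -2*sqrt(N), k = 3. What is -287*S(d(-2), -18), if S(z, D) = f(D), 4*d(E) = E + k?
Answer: 6888*I*sqrt(2) ≈ 9741.1*I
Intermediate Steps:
d(E) = 3/4 + E/4 (d(E) = (E + 3)/4 = (3 + E)/4 = 3/4 + E/4)
f(N) = -8*sqrt(N) (f(N) = 4*(-2*sqrt(N)) = -8*sqrt(N))
S(z, D) = -8*sqrt(D)
-287*S(d(-2), -18) = -(-2296)*sqrt(-18) = -(-2296)*3*I*sqrt(2) = -(-6888)*I*sqrt(2) = 6888*I*sqrt(2)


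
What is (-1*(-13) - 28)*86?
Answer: -1290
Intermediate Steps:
(-1*(-13) - 28)*86 = (13 - 28)*86 = -15*86 = -1290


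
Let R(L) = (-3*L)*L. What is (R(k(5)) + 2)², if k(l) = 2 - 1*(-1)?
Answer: 625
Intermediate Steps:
k(l) = 3 (k(l) = 2 + 1 = 3)
R(L) = -3*L²
(R(k(5)) + 2)² = (-3*3² + 2)² = (-3*9 + 2)² = (-27 + 2)² = (-25)² = 625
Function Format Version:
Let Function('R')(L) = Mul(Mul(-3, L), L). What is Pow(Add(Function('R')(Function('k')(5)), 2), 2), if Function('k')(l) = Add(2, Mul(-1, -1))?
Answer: 625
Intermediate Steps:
Function('k')(l) = 3 (Function('k')(l) = Add(2, 1) = 3)
Function('R')(L) = Mul(-3, Pow(L, 2))
Pow(Add(Function('R')(Function('k')(5)), 2), 2) = Pow(Add(Mul(-3, Pow(3, 2)), 2), 2) = Pow(Add(Mul(-3, 9), 2), 2) = Pow(Add(-27, 2), 2) = Pow(-25, 2) = 625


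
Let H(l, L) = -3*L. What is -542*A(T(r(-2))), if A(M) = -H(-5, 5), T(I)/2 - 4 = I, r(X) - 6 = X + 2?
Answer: -8130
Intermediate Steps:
r(X) = 8 + X (r(X) = 6 + (X + 2) = 6 + (2 + X) = 8 + X)
T(I) = 8 + 2*I
A(M) = 15 (A(M) = -(-3)*5 = -1*(-15) = 15)
-542*A(T(r(-2))) = -542*15 = -8130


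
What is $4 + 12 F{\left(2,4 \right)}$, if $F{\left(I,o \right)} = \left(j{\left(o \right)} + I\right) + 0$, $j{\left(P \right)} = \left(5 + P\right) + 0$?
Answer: $136$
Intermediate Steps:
$j{\left(P \right)} = 5 + P$
$F{\left(I,o \right)} = 5 + I + o$ ($F{\left(I,o \right)} = \left(\left(5 + o\right) + I\right) + 0 = \left(5 + I + o\right) + 0 = 5 + I + o$)
$4 + 12 F{\left(2,4 \right)} = 4 + 12 \left(5 + 2 + 4\right) = 4 + 12 \cdot 11 = 4 + 132 = 136$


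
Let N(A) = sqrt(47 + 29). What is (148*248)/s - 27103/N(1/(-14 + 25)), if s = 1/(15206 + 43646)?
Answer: 2160103808 - 27103*sqrt(19)/38 ≈ 2.1601e+9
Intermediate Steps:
s = 1/58852 ≈ 1.6992e-5
N(A) = 2*sqrt(19) (N(A) = sqrt(76) = 2*sqrt(19))
(148*248)/s - 27103/N(1/(-14 + 25)) = (148*248)/(1/58852) - 27103*sqrt(19)/38 = 36704*58852 - 27103*sqrt(19)/38 = 2160103808 - 27103*sqrt(19)/38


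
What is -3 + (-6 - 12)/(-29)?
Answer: -69/29 ≈ -2.3793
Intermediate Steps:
-3 + (-6 - 12)/(-29) = -3 - 18*(-1/29) = -3 + 18/29 = -69/29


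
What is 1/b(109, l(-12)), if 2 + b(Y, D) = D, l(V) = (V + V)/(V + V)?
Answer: -1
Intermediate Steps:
l(V) = 1 (l(V) = (2*V)/((2*V)) = (2*V)*(1/(2*V)) = 1)
b(Y, D) = -2 + D
1/b(109, l(-12)) = 1/(-2 + 1) = 1/(-1) = -1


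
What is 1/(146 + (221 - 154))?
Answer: 1/213 ≈ 0.0046948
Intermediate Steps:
1/(146 + (221 - 154)) = 1/(146 + 67) = 1/213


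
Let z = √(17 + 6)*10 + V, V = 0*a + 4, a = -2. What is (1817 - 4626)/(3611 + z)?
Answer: -2030907/2613185 + 5618*√23/2613185 ≈ -0.76687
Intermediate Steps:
V = 4 (V = 0*(-2) + 4 = 0 + 4 = 4)
z = 4 + 10*√23 (z = √(17 + 6)*10 + 4 = √23*10 + 4 = 10*√23 + 4 = 4 + 10*√23 ≈ 51.958)
(1817 - 4626)/(3611 + z) = (1817 - 4626)/(3611 + (4 + 10*√23)) = -2809/(3615 + 10*√23)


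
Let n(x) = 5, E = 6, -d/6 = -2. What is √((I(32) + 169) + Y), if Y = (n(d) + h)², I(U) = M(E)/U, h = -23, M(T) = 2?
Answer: 7*√161/4 ≈ 22.205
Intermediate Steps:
d = 12 (d = -6*(-2) = 12)
I(U) = 2/U
Y = 324 (Y = (5 - 23)² = (-18)² = 324)
√((I(32) + 169) + Y) = √((2/32 + 169) + 324) = √((2*(1/32) + 169) + 324) = √((1/16 + 169) + 324) = √(2705/16 + 324) = √(7889/16) = 7*√161/4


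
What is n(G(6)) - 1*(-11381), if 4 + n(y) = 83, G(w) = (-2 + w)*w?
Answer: 11460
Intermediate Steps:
G(w) = w*(-2 + w)
n(y) = 79 (n(y) = -4 + 83 = 79)
n(G(6)) - 1*(-11381) = 79 - 1*(-11381) = 79 + 11381 = 11460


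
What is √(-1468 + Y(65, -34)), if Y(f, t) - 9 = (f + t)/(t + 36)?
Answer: I*√5774/2 ≈ 37.993*I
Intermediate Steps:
Y(f, t) = 9 + (f + t)/(36 + t) (Y(f, t) = 9 + (f + t)/(t + 36) = 9 + (f + t)/(36 + t))
√(-1468 + Y(65, -34)) = √(-1468 + (324 + 65 + 10*(-34))/(36 - 34)) = √(-1468 + (324 + 65 - 340)/2) = √(-1468 + (½)*49) = √(-1468 + 49/2) = √(-2887/2) = I*√5774/2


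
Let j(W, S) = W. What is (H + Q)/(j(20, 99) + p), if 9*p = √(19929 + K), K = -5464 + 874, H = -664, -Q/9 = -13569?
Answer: 65586780/5687 - 364371*√15339/5687 ≈ 3597.5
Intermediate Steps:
Q = 122121 (Q = -9*(-13569) = 122121)
K = -4590
p = √15339/9 (p = √(19929 - 4590)/9 = √15339/9 ≈ 13.761)
(H + Q)/(j(20, 99) + p) = (-664 + 122121)/(20 + √15339/9) = 121457/(20 + √15339/9)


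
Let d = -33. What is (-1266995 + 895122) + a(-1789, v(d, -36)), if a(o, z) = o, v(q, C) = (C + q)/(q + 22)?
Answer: -373662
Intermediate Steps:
v(q, C) = (C + q)/(22 + q)
(-1266995 + 895122) + a(-1789, v(d, -36)) = (-1266995 + 895122) - 1789 = -371873 - 1789 = -373662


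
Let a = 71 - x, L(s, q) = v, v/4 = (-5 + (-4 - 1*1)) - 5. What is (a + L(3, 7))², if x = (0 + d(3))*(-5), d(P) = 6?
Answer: 1681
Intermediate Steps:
v = -60 (v = 4*((-5 + (-4 - 1*1)) - 5) = 4*((-5 + (-4 - 1)) - 5) = 4*((-5 - 5) - 5) = 4*(-10 - 5) = 4*(-15) = -60)
L(s, q) = -60
x = -30 (x = (0 + 6)*(-5) = 6*(-5) = -30)
a = 101 (a = 71 - 1*(-30) = 71 + 30 = 101)
(a + L(3, 7))² = (101 - 60)² = 41² = 1681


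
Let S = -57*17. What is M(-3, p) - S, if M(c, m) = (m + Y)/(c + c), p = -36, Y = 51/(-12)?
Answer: 23417/24 ≈ 975.71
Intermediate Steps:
Y = -17/4 (Y = 51*(-1/12) = -17/4 ≈ -4.2500)
M(c, m) = (-17/4 + m)/(2*c) (M(c, m) = (m - 17/4)/(c + c) = (-17/4 + m)/((2*c)) = (-17/4 + m)*(1/(2*c)) = (-17/4 + m)/(2*c))
S = -969
M(-3, p) - S = (1/8)*(-17 + 4*(-36))/(-3) - 1*(-969) = (1/8)*(-1/3)*(-17 - 144) + 969 = (1/8)*(-1/3)*(-161) + 969 = 161/24 + 969 = 23417/24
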